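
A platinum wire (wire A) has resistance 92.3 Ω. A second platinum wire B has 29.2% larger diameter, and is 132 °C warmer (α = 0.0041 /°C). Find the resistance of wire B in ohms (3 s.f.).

R ∝ ρL/d² with ρ ∝ (1+αΔT), so R_B/R_A = (1 + 29.2/100)⁻² × (1 + 0.0041×132)
= 0.5991 × 1.541 = 0.9233
R_B = 0.9233 × 92.3 = 85.2 Ω

85.2 Ω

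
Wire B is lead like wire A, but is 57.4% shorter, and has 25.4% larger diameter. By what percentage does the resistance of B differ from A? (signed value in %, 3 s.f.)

-72.9%

R ∝ L/d², so R_B/R_A = (1 − 57.4/100) × (1 + 25.4/100)⁻²
= 0.426 × 0.6359 = 0.2709
(R_B − R_A)/R_A = 0.2709 − 1 = -72.9%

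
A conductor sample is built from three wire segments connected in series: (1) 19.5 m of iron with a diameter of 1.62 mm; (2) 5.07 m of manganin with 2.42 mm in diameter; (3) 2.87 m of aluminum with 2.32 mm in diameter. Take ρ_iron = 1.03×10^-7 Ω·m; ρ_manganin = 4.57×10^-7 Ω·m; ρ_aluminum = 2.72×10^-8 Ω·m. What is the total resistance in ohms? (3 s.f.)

Seg 1: A = π(d/2)² = π(8.1000e-04 m)² = 2.061e-06 m²
R_1 = (1.03×10^-7)(19.5)/(2.061e-06) = 0.9744 Ω
Seg 2: A = π(d/2)² = π(1.2100e-03 m)² = 4.600e-06 m²
R_2 = (4.57×10^-7)(5.07)/(4.600e-06) = 0.5037 Ω
Seg 3: A = π(d/2)² = π(1.1600e-03 m)² = 4.227e-06 m²
R_3 = (2.72×10^-8)(2.87)/(4.227e-06) = 0.01847 Ω
R_total = R_1 + R_2 + R_3 = 1.50 Ω

1.50 Ω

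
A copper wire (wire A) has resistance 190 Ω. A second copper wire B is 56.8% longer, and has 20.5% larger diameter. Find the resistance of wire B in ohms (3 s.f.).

205 Ω

R ∝ L/d², so R_B/R_A = (1 + 56.8/100) × (1 + 20.5/100)⁻²
= 1.568 × 0.6887 = 1.08
R_B = 1.08 × 190 = 205 Ω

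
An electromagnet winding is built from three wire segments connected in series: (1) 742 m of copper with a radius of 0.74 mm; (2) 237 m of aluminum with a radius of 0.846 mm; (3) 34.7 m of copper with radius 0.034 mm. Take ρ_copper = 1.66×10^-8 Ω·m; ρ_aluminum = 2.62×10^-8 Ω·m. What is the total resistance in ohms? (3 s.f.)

Seg 1: A = πr² = π(7.4000e-04 m)² = 1.720e-06 m²
R_1 = (1.66×10^-8)(742)/(1.720e-06) = 7.16 Ω
Seg 2: A = πr² = π(8.4600e-04 m)² = 2.248e-06 m²
R_2 = (2.62×10^-8)(237)/(2.248e-06) = 2.762 Ω
Seg 3: A = πr² = π(3.4000e-05 m)² = 3.632e-09 m²
R_3 = (1.66×10^-8)(34.7)/(3.632e-09) = 158.6 Ω
R_total = R_1 + R_2 + R_3 = 169 Ω

169 Ω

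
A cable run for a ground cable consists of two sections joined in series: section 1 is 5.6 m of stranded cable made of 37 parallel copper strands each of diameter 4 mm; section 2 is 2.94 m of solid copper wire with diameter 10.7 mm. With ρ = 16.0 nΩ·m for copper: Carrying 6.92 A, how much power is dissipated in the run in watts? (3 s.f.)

ρ = 16.0 nΩ·m = 1.60×10^-8 Ω·m
Section 1: A_strand = π(2.0000e-03)² = 1.257e-05 m²; R₁ = ρL/(N·A_s) = (1.60×10^-8)(5.6)/(37×1.257e-05) = 1.927×10^-4 Ω
Section 2: A = π(d/2)² = π(5.3500e-03 m)² = 8.992e-05 m²
R₂ = (1.60×10^-8)(2.94)/(8.992e-05) = 5.231×10^-4 Ω
R = R₁ + R₂ = 7.158×10^-4 Ω
P = I²R = (6.92)² × 7.158×10^-4 = 0.0343 W

0.0343 W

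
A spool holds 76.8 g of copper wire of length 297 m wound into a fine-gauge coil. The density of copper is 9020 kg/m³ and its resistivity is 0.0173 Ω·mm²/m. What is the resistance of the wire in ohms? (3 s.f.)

ρ = 0.0173 Ω·mm²/m = 1.73×10^-8 Ω·m
A = m/(density·L) = 0.0768/(9020×297) = 2.8668e-08 m²
R = ρL/A = (1.73×10^-8)(297)/(2.8668e-08) = 179 Ω

179 Ω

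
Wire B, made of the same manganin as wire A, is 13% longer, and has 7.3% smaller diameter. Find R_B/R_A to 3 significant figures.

R ∝ L/d², so R_B/R_A = (1 + 13/100) × (1 − 7.3/100)⁻²
= 1.13 × 1.164 = 1.31

1.31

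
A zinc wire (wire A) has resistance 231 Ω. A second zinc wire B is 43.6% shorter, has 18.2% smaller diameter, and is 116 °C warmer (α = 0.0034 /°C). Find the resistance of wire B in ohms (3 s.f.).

R ∝ ρL/d² with ρ ∝ (1+αΔT), so R_B/R_A = (1 − 43.6/100) × (1 − 18.2/100)⁻² × (1 + 0.0034×116)
= 0.564 × 1.494 × 1.394 = 1.175
R_B = 1.175 × 231 = 272 Ω

272 Ω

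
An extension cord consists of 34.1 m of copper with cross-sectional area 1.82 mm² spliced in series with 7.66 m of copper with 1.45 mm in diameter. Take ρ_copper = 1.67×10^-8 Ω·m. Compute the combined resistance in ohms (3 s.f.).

Segment 1: A = 1.82 mm² = 1.820e-06 m²
R₁ = ρL/A = (1.67×10^-8)(34.1)/(1.820e-06) = 0.3129 Ω
Segment 2: A = π(d/2)² = π(7.2500e-04 m)² = 1.651e-06 m²
R₂ = (1.67×10^-8)(7.66)/(1.651e-06) = 0.07747 Ω
R = R₁ + R₂ = 0.390 Ω

0.390 Ω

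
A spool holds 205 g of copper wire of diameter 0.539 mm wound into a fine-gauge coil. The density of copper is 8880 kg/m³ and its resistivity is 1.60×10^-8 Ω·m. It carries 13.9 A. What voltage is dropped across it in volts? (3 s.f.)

A = π(d/2)² = π(2.6950e-04 m)² = 2.2817e-07 m²
L = m/(density·A) = 0.205/(8880×2.2817e-07) = 101.2 m
R = ρL/A = (1.60×10^-8)(101.2)/(2.2817e-07) = 7.095 Ω
V = IR = 13.9 × 7.095 = 98.6 V

98.6 V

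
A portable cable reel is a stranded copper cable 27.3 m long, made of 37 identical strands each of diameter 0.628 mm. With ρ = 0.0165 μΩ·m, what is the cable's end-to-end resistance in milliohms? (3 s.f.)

39.3 mΩ

ρ = 0.0165 μΩ·m = 1.65×10^-8 Ω·m
A_strand = π(3.1400e-04 m)² = 3.097e-07 m²
R_strand = ρL/A = (1.65×10^-8)(27.3)/(3.097e-07) = 1.454 Ω
R_total = R_strand/N = 1.454/37 = 39.3 mΩ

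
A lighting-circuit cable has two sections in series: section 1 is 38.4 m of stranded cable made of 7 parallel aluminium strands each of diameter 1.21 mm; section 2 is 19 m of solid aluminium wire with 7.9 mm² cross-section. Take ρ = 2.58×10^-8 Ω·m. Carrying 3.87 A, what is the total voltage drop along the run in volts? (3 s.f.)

0.716 V

Section 1: A_strand = π(6.0500e-04)² = 1.150e-06 m²; R₁ = ρL/(N·A_s) = (2.58×10^-8)(38.4)/(7×1.150e-06) = 0.1231 Ω
Section 2: A = 7.9 mm² = 7.900e-06 m²
R₂ = (2.58×10^-8)(19)/(7.900e-06) = 0.06205 Ω
R = R₁ + R₂ = 0.1851 Ω
V = IR = 3.87 × 0.1851 = 0.716 V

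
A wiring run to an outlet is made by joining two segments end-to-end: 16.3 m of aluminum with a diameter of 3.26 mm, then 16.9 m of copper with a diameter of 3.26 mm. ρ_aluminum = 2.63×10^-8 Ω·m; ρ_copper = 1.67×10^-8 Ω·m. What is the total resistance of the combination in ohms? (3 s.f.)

Segment 1: A = π(d/2)² = π(1.6300e-03 m)² = 8.347e-06 m²
R₁ = ρL/A = (2.63×10^-8)(16.3)/(8.347e-06) = 0.05136 Ω
R₂ = (1.67×10^-8)(16.9)/(8.347e-06) = 0.03381 Ω
R = R₁ + R₂ = 0.0852 Ω

0.0852 Ω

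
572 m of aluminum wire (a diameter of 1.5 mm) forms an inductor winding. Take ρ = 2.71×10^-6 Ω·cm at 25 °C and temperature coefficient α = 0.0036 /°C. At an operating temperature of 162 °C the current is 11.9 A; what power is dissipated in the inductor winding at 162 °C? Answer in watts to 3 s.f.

1850 W

ρ = 2.71×10^-6 Ω·cm = 2.71×10^-8 Ω·m
A = π(d/2)² = π(7.5000e-04 m)² = 1.767e-06 m²
R₍25₎ = ρL/A = (2.71×10^-8)(572)/(1.767e-06) = 8.772 Ω
R₍162₎ = R₍25₎(1 + αΔT) = 8.772 × (1 + 0.0036×137) = 13.1 Ω
P = I²R = (11.9)² × 13.1 = 1850 W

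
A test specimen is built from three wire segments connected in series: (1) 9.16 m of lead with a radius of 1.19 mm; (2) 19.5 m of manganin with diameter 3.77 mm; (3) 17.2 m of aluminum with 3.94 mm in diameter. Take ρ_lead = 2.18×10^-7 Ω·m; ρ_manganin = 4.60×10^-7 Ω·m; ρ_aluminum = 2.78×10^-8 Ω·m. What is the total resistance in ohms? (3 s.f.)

Seg 1: A = πr² = π(1.1900e-03 m)² = 4.449e-06 m²
R_1 = (2.18×10^-7)(9.16)/(4.449e-06) = 0.4489 Ω
Seg 2: A = π(d/2)² = π(1.8850e-03 m)² = 1.116e-05 m²
R_2 = (4.60×10^-7)(19.5)/(1.116e-05) = 0.8036 Ω
Seg 3: A = π(d/2)² = π(1.9700e-03 m)² = 1.219e-05 m²
R_3 = (2.78×10^-8)(17.2)/(1.219e-05) = 0.03922 Ω
R_total = R_1 + R_2 + R_3 = 1.29 Ω

1.29 Ω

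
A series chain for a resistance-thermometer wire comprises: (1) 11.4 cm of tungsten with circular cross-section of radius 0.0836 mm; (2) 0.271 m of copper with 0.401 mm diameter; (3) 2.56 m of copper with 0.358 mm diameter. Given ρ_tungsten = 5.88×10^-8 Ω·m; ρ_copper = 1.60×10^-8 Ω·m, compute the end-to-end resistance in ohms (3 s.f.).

Seg 1: A = πr² = π(8.3600e-05 m)² = 2.196e-08 m²
R_1 = (5.88×10^-8)(0.114)/(2.196e-08) = 0.3053 Ω
Seg 2: A = π(d/2)² = π(2.0050e-04 m)² = 1.263e-07 m²
R_2 = (1.60×10^-8)(0.271)/(1.263e-07) = 0.03433 Ω
Seg 3: A = π(d/2)² = π(1.7900e-04 m)² = 1.007e-07 m²
R_3 = (1.60×10^-8)(2.56)/(1.007e-07) = 0.4069 Ω
R_total = R_1 + R_2 + R_3 = 0.747 Ω

0.747 Ω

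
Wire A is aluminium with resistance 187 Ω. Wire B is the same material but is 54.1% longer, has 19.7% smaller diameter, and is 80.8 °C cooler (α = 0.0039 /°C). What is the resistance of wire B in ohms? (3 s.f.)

R ∝ ρL/d² with ρ ∝ (1+αΔT), so R_B/R_A = (1 + 54.1/100) × (1 − 19.7/100)⁻² × (1 − 0.0039×80.8)
= 1.541 × 1.551 × 0.6849 = 1.637
R_B = 1.637 × 187 = 306 Ω

306 Ω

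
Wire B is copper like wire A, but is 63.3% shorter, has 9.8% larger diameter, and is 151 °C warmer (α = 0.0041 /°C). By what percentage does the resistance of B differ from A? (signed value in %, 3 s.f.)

R ∝ ρL/d² with ρ ∝ (1+αΔT), so R_B/R_A = (1 − 63.3/100) × (1 + 9.8/100)⁻² × (1 + 0.0041×151)
= 0.367 × 0.8295 × 1.619 = 0.4929
(R_B − R_A)/R_A = 0.4929 − 1 = -50.7%

-50.7%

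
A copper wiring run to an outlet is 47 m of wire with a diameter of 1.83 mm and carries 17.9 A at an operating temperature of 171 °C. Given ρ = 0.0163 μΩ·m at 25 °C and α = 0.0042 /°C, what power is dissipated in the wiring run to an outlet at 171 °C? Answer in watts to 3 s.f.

ρ = 0.0163 μΩ·m = 1.63×10^-8 Ω·m
A = π(d/2)² = π(9.1500e-04 m)² = 2.630e-06 m²
R₍25₎ = ρL/A = (1.63×10^-8)(47)/(2.630e-06) = 0.2913 Ω
R₍171₎ = R₍25₎(1 + αΔT) = 0.2913 × (1 + 0.0042×146) = 0.4699 Ω
P = I²R = (17.9)² × 0.4699 = 151 W

151 W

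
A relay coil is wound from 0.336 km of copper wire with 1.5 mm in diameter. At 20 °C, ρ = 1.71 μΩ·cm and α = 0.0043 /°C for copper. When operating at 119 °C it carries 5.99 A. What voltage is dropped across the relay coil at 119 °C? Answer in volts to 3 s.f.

ρ = 1.71 μΩ·cm = 1.71×10^-8 Ω·m
A = π(d/2)² = π(7.5000e-04 m)² = 1.767e-06 m²
R₍20₎ = ρL/A = (1.71×10^-8)(336)/(1.767e-06) = 3.251 Ω
R₍119₎ = R₍20₎(1 + αΔT) = 3.251 × (1 + 0.0043×99) = 4.635 Ω
V = IR = 5.99 × 4.635 = 27.8 V

27.8 V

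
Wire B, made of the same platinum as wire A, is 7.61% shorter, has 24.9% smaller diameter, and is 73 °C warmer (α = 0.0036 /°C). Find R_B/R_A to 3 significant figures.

R ∝ ρL/d² with ρ ∝ (1+αΔT), so R_B/R_A = (1 − 7.61/100) × (1 − 24.9/100)⁻² × (1 + 0.0036×73)
= 0.9239 × 1.773 × 1.263 = 2.07

2.07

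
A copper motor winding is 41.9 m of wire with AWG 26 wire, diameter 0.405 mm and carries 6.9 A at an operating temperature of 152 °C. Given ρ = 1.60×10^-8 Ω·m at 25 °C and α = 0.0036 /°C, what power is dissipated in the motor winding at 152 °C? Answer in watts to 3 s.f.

A = π(0.405/2 mm)² = π(2.0250e-04 m)² = 1.288e-07 m²
R₍25₎ = ρL/A = (1.60×10^-8)(41.9)/(1.288e-07) = 5.204 Ω
R₍152₎ = R₍25₎(1 + αΔT) = 5.204 × (1 + 0.0036×127) = 7.583 Ω
P = I²R = (6.9)² × 7.583 = 361 W

361 W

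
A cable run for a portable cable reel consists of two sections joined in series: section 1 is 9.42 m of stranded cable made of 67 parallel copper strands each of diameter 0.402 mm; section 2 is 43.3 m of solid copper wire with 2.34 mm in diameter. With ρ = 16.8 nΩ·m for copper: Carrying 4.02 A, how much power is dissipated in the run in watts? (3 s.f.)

3.03 W

ρ = 16.8 nΩ·m = 1.68×10^-8 Ω·m
Section 1: A_strand = π(2.0100e-04)² = 1.269e-07 m²; R₁ = ρL/(N·A_s) = (1.68×10^-8)(9.42)/(67×1.269e-07) = 0.01861 Ω
Section 2: A = π(d/2)² = π(1.1700e-03 m)² = 4.301e-06 m²
R₂ = (1.68×10^-8)(43.3)/(4.301e-06) = 0.1692 Ω
R = R₁ + R₂ = 0.1878 Ω
P = I²R = (4.02)² × 0.1878 = 3.03 W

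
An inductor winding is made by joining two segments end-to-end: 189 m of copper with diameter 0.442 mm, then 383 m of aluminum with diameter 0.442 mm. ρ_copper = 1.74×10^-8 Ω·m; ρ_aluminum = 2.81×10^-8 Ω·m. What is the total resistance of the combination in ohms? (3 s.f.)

Segment 1: A = π(d/2)² = π(2.2100e-04 m)² = 1.534e-07 m²
R₁ = ρL/A = (1.74×10^-8)(189)/(1.534e-07) = 21.43 Ω
R₂ = (2.81×10^-8)(383)/(1.534e-07) = 70.14 Ω
R = R₁ + R₂ = 91.6 Ω

91.6 Ω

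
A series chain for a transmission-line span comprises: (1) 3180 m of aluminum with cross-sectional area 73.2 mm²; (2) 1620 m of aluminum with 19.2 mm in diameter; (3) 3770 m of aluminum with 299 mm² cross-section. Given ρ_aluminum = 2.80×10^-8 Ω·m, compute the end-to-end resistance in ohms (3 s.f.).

Seg 1: A = 73.2 mm² = 7.320e-05 m²
R_1 = (2.80×10^-8)(3180)/(7.320e-05) = 1.216 Ω
Seg 2: A = π(d/2)² = π(9.6000e-03 m)² = 2.895e-04 m²
R_2 = (2.80×10^-8)(1620)/(2.895e-04) = 0.1567 Ω
Seg 3: A = 299 mm² = 2.990e-04 m²
R_3 = (2.80×10^-8)(3770)/(2.990e-04) = 0.353 Ω
R_total = R_1 + R_2 + R_3 = 1.73 Ω

1.73 Ω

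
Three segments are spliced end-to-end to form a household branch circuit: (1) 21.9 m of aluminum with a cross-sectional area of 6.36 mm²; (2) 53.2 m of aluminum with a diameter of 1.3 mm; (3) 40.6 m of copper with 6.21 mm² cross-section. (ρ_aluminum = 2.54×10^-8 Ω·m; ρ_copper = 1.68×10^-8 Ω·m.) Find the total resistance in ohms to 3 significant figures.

Seg 1: A = 6.36 mm² = 6.360e-06 m²
R_1 = (2.54×10^-8)(21.9)/(6.360e-06) = 0.08746 Ω
Seg 2: A = π(d/2)² = π(6.5000e-04 m)² = 1.327e-06 m²
R_2 = (2.54×10^-8)(53.2)/(1.327e-06) = 1.018 Ω
Seg 3: A = 6.21 mm² = 6.210e-06 m²
R_3 = (1.68×10^-8)(40.6)/(6.210e-06) = 0.1098 Ω
R_total = R_1 + R_2 + R_3 = 1.22 Ω

1.22 Ω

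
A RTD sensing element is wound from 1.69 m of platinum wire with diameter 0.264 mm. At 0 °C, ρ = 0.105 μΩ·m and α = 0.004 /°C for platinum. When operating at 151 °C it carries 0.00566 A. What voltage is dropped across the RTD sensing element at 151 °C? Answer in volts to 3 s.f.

0.0294 V

ρ = 0.105 μΩ·m = 1.05×10^-7 Ω·m
A = π(d/2)² = π(1.3200e-04 m)² = 5.474e-08 m²
R₍0₎ = ρL/A = (1.05×10^-7)(1.69)/(5.474e-08) = 3.242 Ω
R₍151₎ = R₍0₎(1 + αΔT) = 3.242 × (1 + 0.004×151) = 5.2 Ω
V = IR = 0.00566 × 5.2 = 0.0294 V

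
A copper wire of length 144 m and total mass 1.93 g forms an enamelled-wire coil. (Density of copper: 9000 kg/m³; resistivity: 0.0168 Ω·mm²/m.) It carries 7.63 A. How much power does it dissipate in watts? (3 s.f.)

94600 W

ρ = 0.0168 Ω·mm²/m = 1.68×10^-8 Ω·m
A = m/(density·L) = 0.00193/(9000×144) = 1.4892e-09 m²
R = ρL/A = (1.68×10^-8)(144)/(1.4892e-09) = 1624 Ω
P = I²R = (7.63)² × 1624 = 94600 W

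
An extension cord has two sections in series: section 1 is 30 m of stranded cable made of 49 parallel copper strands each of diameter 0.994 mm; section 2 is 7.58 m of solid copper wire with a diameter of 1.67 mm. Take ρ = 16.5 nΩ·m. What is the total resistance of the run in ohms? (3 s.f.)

0.0701 Ω

ρ = 16.5 nΩ·m = 1.65×10^-8 Ω·m
Section 1: A_strand = π(4.9700e-04)² = 7.760e-07 m²; R₁ = ρL/(N·A_s) = (1.65×10^-8)(30)/(49×7.760e-07) = 0.01302 Ω
Section 2: A = π(d/2)² = π(8.3500e-04 m)² = 2.190e-06 m²
R₂ = (1.65×10^-8)(7.58)/(2.190e-06) = 0.0571 Ω
R = R₁ + R₂ = 0.0701 Ω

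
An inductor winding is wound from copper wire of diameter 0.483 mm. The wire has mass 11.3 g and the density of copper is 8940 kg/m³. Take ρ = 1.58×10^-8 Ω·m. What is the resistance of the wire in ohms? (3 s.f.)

A = π(d/2)² = π(2.4150e-04 m)² = 1.8322e-07 m²
L = m/(density·A) = 0.0113/(8940×1.8322e-07) = 6.899 m
R = ρL/A = (1.58×10^-8)(6.899)/(1.8322e-07) = 0.595 Ω

0.595 Ω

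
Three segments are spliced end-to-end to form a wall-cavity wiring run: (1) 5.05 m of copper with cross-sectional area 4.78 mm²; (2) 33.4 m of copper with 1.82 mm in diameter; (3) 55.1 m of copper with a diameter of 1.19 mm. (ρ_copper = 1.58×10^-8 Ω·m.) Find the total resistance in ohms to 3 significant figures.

Seg 1: A = 4.78 mm² = 4.780e-06 m²
R_1 = (1.58×10^-8)(5.05)/(4.780e-06) = 0.01669 Ω
Seg 2: A = π(d/2)² = π(9.1000e-04 m)² = 2.602e-06 m²
R_2 = (1.58×10^-8)(33.4)/(2.602e-06) = 0.2028 Ω
Seg 3: A = π(d/2)² = π(5.9500e-04 m)² = 1.112e-06 m²
R_3 = (1.58×10^-8)(55.1)/(1.112e-06) = 0.7828 Ω
R_total = R_1 + R_2 + R_3 = 1.00 Ω

1.00 Ω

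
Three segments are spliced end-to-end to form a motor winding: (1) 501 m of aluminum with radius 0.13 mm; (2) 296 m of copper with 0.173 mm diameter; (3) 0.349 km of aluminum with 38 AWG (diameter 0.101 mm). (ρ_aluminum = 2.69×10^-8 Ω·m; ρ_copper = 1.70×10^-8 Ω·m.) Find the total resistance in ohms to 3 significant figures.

1640 Ω

Seg 1: A = πr² = π(1.3000e-04 m)² = 5.309e-08 m²
R_1 = (2.69×10^-8)(501)/(5.309e-08) = 253.8 Ω
Seg 2: A = π(d/2)² = π(8.6500e-05 m)² = 2.351e-08 m²
R_2 = (1.70×10^-8)(296)/(2.351e-08) = 214.1 Ω
Seg 3: A = π(0.101/2 mm)² = π(5.0500e-05 m)² = 8.012e-09 m²
R_3 = (2.69×10^-8)(349)/(8.012e-09) = 1172 Ω
R_total = R_1 + R_2 + R_3 = 1640 Ω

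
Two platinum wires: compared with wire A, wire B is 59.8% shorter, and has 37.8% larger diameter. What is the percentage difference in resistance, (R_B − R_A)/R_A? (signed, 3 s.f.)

-78.8%

R ∝ L/d², so R_B/R_A = (1 − 59.8/100) × (1 + 37.8/100)⁻²
= 0.402 × 0.5266 = 0.2117
(R_B − R_A)/R_A = 0.2117 − 1 = -78.8%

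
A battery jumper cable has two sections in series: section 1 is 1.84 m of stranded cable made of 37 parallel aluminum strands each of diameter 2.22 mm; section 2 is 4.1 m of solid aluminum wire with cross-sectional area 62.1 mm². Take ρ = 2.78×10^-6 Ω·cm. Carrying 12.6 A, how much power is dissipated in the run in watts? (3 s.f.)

ρ = 2.78×10^-6 Ω·cm = 2.78×10^-8 Ω·m
Section 1: A_strand = π(1.1100e-03)² = 3.871e-06 m²; R₁ = ρL/(N·A_s) = (2.78×10^-8)(1.84)/(37×3.871e-06) = 3.572×10^-4 Ω
Section 2: A = 62.1 mm² = 6.210e-05 m²
R₂ = (2.78×10^-8)(4.1)/(6.210e-05) = 0.001835 Ω
R = R₁ + R₂ = 0.002193 Ω
P = I²R = (12.6)² × 0.002193 = 0.348 W

0.348 W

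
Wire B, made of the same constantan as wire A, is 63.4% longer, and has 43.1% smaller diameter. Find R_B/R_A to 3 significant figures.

5.05

R ∝ L/d², so R_B/R_A = (1 + 63.4/100) × (1 − 43.1/100)⁻²
= 1.634 × 3.089 = 5.05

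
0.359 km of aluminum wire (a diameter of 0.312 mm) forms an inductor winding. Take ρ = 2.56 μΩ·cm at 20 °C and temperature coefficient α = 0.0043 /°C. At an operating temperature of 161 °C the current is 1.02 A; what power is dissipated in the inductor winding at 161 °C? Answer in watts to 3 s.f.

201 W

ρ = 2.56 μΩ·cm = 2.56×10^-8 Ω·m
A = π(d/2)² = π(1.5600e-04 m)² = 7.645e-08 m²
R₍20₎ = ρL/A = (2.56×10^-8)(359)/(7.645e-08) = 120.2 Ω
R₍161₎ = R₍20₎(1 + αΔT) = 120.2 × (1 + 0.0043×141) = 193.1 Ω
P = I²R = (1.02)² × 193.1 = 201 W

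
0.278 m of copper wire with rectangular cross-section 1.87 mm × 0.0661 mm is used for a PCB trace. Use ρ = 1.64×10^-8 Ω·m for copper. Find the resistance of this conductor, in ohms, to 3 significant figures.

0.0369 Ω

A = 1.87 × 0.0661 mm² = 0.124 mm² = 1.236e-07 m²
R = ρL/A = (1.64×10^-8)(0.278 m)/(1.236e-07 m²) = 0.0369 Ω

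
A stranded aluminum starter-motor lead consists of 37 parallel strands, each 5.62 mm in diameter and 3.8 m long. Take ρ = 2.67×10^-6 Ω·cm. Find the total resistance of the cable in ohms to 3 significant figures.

1.11×10^-4 Ω

ρ = 2.67×10^-6 Ω·cm = 2.67×10^-8 Ω·m
A_strand = π(2.8100e-03 m)² = 2.481e-05 m²
R_strand = ρL/A = (2.67×10^-8)(3.8)/(2.481e-05) = 0.00409 Ω
R_total = R_strand/N = 0.00409/37 = 1.11×10^-4 Ω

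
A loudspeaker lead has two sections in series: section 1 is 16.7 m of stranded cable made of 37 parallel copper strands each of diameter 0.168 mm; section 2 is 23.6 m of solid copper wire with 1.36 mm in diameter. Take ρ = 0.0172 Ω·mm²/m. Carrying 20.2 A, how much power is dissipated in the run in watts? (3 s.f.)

257 W

ρ = 0.0172 Ω·mm²/m = 1.72×10^-8 Ω·m
Section 1: A_strand = π(8.4000e-05)² = 2.217e-08 m²; R₁ = ρL/(N·A_s) = (1.72×10^-8)(16.7)/(37×2.217e-08) = 0.3502 Ω
Section 2: A = π(d/2)² = π(6.8000e-04 m)² = 1.453e-06 m²
R₂ = (1.72×10^-8)(23.6)/(1.453e-06) = 0.2794 Ω
R = R₁ + R₂ = 0.6296 Ω
P = I²R = (20.2)² × 0.6296 = 257 W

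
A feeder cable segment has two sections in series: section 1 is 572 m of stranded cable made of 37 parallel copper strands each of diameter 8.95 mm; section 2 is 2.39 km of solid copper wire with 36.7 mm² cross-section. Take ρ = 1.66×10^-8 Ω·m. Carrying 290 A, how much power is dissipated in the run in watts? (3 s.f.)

Section 1: A_strand = π(4.4750e-03)² = 6.291e-05 m²; R₁ = ρL/(N·A_s) = (1.66×10^-8)(572)/(37×6.291e-05) = 0.004079 Ω
Section 2: A = 36.7 mm² = 3.670e-05 m²
R₂ = (1.66×10^-8)(2390)/(3.670e-05) = 1.081 Ω
R = R₁ + R₂ = 1.085 Ω
P = I²R = (290)² × 1.085 = 91300 W

91300 W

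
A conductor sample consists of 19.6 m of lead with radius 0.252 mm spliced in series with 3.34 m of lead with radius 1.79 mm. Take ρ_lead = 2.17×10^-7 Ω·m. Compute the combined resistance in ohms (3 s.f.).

21.4 Ω

Segment 1: A = πr² = π(2.5200e-04 m)² = 1.995e-07 m²
R₁ = ρL/A = (2.17×10^-7)(19.6)/(1.995e-07) = 21.32 Ω
Segment 2: A = πr² = π(1.7900e-03 m)² = 1.007e-05 m²
R₂ = (2.17×10^-7)(3.34)/(1.007e-05) = 0.072 Ω
R = R₁ + R₂ = 21.4 Ω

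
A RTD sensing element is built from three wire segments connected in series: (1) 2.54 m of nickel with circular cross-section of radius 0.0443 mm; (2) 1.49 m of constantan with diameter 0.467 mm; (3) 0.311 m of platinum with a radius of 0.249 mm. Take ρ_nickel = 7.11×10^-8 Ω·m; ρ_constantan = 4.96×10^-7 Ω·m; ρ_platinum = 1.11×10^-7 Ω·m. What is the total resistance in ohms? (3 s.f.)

Seg 1: A = πr² = π(4.4300e-05 m)² = 6.165e-09 m²
R_1 = (7.11×10^-8)(2.54)/(6.165e-09) = 29.29 Ω
Seg 2: A = π(d/2)² = π(2.3350e-04 m)² = 1.713e-07 m²
R_2 = (4.96×10^-7)(1.49)/(1.713e-07) = 4.315 Ω
Seg 3: A = πr² = π(2.4900e-04 m)² = 1.948e-07 m²
R_3 = (1.11×10^-7)(0.311)/(1.948e-07) = 0.1772 Ω
R_total = R_1 + R_2 + R_3 = 33.8 Ω

33.8 Ω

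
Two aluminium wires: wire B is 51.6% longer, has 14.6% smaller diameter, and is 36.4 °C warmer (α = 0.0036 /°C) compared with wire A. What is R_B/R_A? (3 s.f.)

2.35

R ∝ ρL/d² with ρ ∝ (1+αΔT), so R_B/R_A = (1 + 51.6/100) × (1 − 14.6/100)⁻² × (1 + 0.0036×36.4)
= 1.516 × 1.371 × 1.131 = 2.35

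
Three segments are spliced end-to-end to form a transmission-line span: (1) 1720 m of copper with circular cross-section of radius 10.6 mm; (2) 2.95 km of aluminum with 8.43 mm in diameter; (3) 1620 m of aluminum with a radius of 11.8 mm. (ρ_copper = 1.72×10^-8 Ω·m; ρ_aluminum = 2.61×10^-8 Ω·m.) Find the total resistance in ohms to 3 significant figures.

1.56 Ω

Seg 1: A = πr² = π(1.0600e-02 m)² = 3.530e-04 m²
R_1 = (1.72×10^-8)(1720)/(3.530e-04) = 0.08381 Ω
Seg 2: A = π(d/2)² = π(4.2150e-03 m)² = 5.581e-05 m²
R_2 = (2.61×10^-8)(2950)/(5.581e-05) = 1.379 Ω
Seg 3: A = πr² = π(1.1800e-02 m)² = 4.374e-04 m²
R_3 = (2.61×10^-8)(1620)/(4.374e-04) = 0.09666 Ω
R_total = R_1 + R_2 + R_3 = 1.56 Ω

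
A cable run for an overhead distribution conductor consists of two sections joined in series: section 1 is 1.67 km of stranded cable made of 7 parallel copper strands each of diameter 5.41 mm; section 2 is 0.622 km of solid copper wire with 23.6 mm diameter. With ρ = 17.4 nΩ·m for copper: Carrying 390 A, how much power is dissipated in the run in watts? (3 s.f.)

31200 W

ρ = 17.4 nΩ·m = 1.74×10^-8 Ω·m
Section 1: A_strand = π(2.7050e-03)² = 2.299e-05 m²; R₁ = ρL/(N·A_s) = (1.74×10^-8)(1670)/(7×2.299e-05) = 0.1806 Ω
Section 2: A = π(d/2)² = π(1.1800e-02 m)² = 4.374e-04 m²
R₂ = (1.74×10^-8)(622)/(4.374e-04) = 0.02474 Ω
R = R₁ + R₂ = 0.2053 Ω
P = I²R = (390)² × 0.2053 = 31200 W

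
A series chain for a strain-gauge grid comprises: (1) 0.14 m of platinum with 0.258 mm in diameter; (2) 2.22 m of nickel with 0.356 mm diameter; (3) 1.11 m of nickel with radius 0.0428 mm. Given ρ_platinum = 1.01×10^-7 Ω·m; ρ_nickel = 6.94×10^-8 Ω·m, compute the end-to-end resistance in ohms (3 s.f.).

Seg 1: A = π(d/2)² = π(1.2900e-04 m)² = 5.228e-08 m²
R_1 = (1.01×10^-7)(0.14)/(5.228e-08) = 0.2705 Ω
Seg 2: A = π(d/2)² = π(1.7800e-04 m)² = 9.954e-08 m²
R_2 = (6.94×10^-8)(2.22)/(9.954e-08) = 1.548 Ω
Seg 3: A = πr² = π(4.2800e-05 m)² = 5.755e-09 m²
R_3 = (6.94×10^-8)(1.11)/(5.755e-09) = 13.39 Ω
R_total = R_1 + R_2 + R_3 = 15.2 Ω

15.2 Ω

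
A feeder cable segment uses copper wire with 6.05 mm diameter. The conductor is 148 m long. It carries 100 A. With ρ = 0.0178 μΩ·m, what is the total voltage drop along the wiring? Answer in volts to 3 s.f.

9.16 V

ρ = 0.0178 μΩ·m = 1.78×10^-8 Ω·m
A = π(d/2)² = π(3.0250e-03 m)² = 2.875e-05 m²
R = ρL/A = (1.78×10^-8)(148)/(2.875e-05) = 0.09164 Ω
V = IR = 100 × 0.09164 = 9.16 V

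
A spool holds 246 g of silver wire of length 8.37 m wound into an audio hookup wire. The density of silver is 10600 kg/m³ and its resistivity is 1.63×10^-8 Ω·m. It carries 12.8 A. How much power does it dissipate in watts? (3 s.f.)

A = m/(density·L) = 0.246/(10600×8.37) = 2.7727e-06 m²
R = ρL/A = (1.63×10^-8)(8.37)/(2.7727e-06) = 0.04921 Ω
P = I²R = (12.8)² × 0.04921 = 8.06 W

8.06 W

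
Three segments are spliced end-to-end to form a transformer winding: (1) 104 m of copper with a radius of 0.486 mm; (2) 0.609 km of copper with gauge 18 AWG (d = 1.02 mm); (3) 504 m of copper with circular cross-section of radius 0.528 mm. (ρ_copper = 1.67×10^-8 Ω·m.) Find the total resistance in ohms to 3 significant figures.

24.4 Ω

Seg 1: A = πr² = π(4.8600e-04 m)² = 7.420e-07 m²
R_1 = (1.67×10^-8)(104)/(7.420e-07) = 2.341 Ω
Seg 2: A = π(1.02/2 mm)² = π(5.1000e-04 m)² = 8.171e-07 m²
R_2 = (1.67×10^-8)(609)/(8.171e-07) = 12.45 Ω
Seg 3: A = πr² = π(5.2800e-04 m)² = 8.758e-07 m²
R_3 = (1.67×10^-8)(504)/(8.758e-07) = 9.61 Ω
R_total = R_1 + R_2 + R_3 = 24.4 Ω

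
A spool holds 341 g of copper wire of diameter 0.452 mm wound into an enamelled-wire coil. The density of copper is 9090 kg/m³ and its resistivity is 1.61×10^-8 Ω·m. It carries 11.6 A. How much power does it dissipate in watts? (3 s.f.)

A = π(d/2)² = π(2.2600e-04 m)² = 1.6046e-07 m²
L = m/(density·A) = 0.341/(9090×1.6046e-07) = 233.8 m
R = ρL/A = (1.61×10^-8)(233.8)/(1.6046e-07) = 23.46 Ω
P = I²R = (11.6)² × 23.46 = 3160 W

3160 W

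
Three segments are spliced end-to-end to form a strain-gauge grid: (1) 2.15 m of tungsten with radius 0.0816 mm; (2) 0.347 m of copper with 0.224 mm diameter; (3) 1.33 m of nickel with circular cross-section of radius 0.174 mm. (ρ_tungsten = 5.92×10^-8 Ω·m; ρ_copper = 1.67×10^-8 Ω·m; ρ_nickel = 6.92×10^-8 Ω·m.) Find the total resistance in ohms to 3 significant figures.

7.20 Ω

Seg 1: A = πr² = π(8.1600e-05 m)² = 2.092e-08 m²
R_1 = (5.92×10^-8)(2.15)/(2.092e-08) = 6.085 Ω
Seg 2: A = π(d/2)² = π(1.1200e-04 m)² = 3.941e-08 m²
R_2 = (1.67×10^-8)(0.347)/(3.941e-08) = 0.147 Ω
Seg 3: A = πr² = π(1.7400e-04 m)² = 9.511e-08 m²
R_3 = (6.92×10^-8)(1.33)/(9.511e-08) = 0.9676 Ω
R_total = R_1 + R_2 + R_3 = 7.20 Ω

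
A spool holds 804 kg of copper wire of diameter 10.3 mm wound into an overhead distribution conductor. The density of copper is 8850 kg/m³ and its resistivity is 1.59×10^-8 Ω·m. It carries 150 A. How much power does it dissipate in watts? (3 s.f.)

4680 W

A = π(d/2)² = π(5.1500e-03 m)² = 8.3323e-05 m²
L = m/(density·A) = 804/(8850×8.3323e-05) = 1090 m
R = ρL/A = (1.59×10^-8)(1090)/(8.3323e-05) = 0.2081 Ω
P = I²R = (150)² × 0.2081 = 4680 W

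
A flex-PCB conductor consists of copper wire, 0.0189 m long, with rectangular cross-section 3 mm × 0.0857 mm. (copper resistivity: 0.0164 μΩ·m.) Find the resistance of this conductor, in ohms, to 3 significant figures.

ρ = 0.0164 μΩ·m = 1.64×10^-8 Ω·m
A = 3 × 0.0857 mm² = 0.257 mm² = 2.571e-07 m²
R = ρL/A = (1.64×10^-8)(0.0189 m)/(2.571e-07 m²) = 0.00121 Ω

0.00121 Ω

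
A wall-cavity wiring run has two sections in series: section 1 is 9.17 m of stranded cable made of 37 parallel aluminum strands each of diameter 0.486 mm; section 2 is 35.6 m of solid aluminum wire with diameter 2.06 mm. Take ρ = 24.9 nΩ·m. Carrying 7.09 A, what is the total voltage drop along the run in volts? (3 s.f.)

2.12 V

ρ = 24.9 nΩ·m = 2.49×10^-8 Ω·m
Section 1: A_strand = π(2.4300e-04)² = 1.855e-07 m²; R₁ = ρL/(N·A_s) = (2.49×10^-8)(9.17)/(37×1.855e-07) = 0.03327 Ω
Section 2: A = π(d/2)² = π(1.0300e-03 m)² = 3.333e-06 m²
R₂ = (2.49×10^-8)(35.6)/(3.333e-06) = 0.266 Ω
R = R₁ + R₂ = 0.2992 Ω
V = IR = 7.09 × 0.2992 = 2.12 V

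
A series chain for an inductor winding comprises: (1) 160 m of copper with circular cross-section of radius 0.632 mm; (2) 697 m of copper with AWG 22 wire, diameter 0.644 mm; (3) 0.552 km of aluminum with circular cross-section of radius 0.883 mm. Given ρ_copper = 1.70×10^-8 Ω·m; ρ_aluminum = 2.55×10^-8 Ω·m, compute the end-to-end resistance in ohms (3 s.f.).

44.3 Ω

Seg 1: A = πr² = π(6.3200e-04 m)² = 1.255e-06 m²
R_1 = (1.70×10^-8)(160)/(1.255e-06) = 2.168 Ω
Seg 2: A = π(0.644/2 mm)² = π(3.2200e-04 m)² = 3.257e-07 m²
R_2 = (1.70×10^-8)(697)/(3.257e-07) = 36.38 Ω
Seg 3: A = πr² = π(8.8300e-04 m)² = 2.449e-06 m²
R_3 = (2.55×10^-8)(552)/(2.449e-06) = 5.747 Ω
R_total = R_1 + R_2 + R_3 = 44.3 Ω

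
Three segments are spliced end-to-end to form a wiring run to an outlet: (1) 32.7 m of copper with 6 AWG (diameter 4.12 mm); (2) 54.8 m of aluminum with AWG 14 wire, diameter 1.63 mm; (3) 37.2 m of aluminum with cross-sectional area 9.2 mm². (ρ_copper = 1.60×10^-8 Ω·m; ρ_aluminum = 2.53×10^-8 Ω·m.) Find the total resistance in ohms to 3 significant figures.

0.806 Ω

Seg 1: A = π(4.12/2 mm)² = π(2.0600e-03 m)² = 1.333e-05 m²
R_1 = (1.60×10^-8)(32.7)/(1.333e-05) = 0.03924 Ω
Seg 2: A = π(1.63/2 mm)² = π(8.1500e-04 m)² = 2.087e-06 m²
R_2 = (2.53×10^-8)(54.8)/(2.087e-06) = 0.6644 Ω
Seg 3: A = 9.2 mm² = 9.200e-06 m²
R_3 = (2.53×10^-8)(37.2)/(9.200e-06) = 0.1023 Ω
R_total = R_1 + R_2 + R_3 = 0.806 Ω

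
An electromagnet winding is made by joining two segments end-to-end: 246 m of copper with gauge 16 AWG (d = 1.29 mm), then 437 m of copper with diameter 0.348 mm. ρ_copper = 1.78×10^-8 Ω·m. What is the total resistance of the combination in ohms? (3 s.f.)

Segment 1: A = π(1.29/2 mm)² = π(6.4500e-04 m)² = 1.307e-06 m²
R₁ = ρL/A = (1.78×10^-8)(246)/(1.307e-06) = 3.35 Ω
Segment 2: A = π(d/2)² = π(1.7400e-04 m)² = 9.511e-08 m²
R₂ = (1.78×10^-8)(437)/(9.511e-08) = 81.78 Ω
R = R₁ + R₂ = 85.1 Ω

85.1 Ω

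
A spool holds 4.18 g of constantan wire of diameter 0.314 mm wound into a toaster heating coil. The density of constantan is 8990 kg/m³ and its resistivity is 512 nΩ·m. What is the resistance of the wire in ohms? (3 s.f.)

ρ = 512 nΩ·m = 5.12×10^-7 Ω·m
A = π(d/2)² = π(1.5700e-04 m)² = 7.7437e-08 m²
L = m/(density·A) = 0.00418/(8990×7.7437e-08) = 6.004 m
R = ρL/A = (5.12×10^-7)(6.004)/(7.7437e-08) = 39.7 Ω

39.7 Ω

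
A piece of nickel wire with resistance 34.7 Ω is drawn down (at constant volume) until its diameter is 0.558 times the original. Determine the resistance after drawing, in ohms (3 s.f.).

Volume constant ⇒ L' = L/r² with r = 0.558. R' = ρL'/A' = ρ(L/r²)/(πr²d₀²/4) = R/r⁴.
R' = 10.31 × 34.7 = 358 Ω

358 Ω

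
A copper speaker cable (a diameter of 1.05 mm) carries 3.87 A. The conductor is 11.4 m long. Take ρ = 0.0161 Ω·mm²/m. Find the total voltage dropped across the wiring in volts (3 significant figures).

ρ = 0.0161 Ω·mm²/m = 1.61×10^-8 Ω·m
A = π(d/2)² = π(5.2500e-04 m)² = 8.659e-07 m²
R = ρL/A = (1.61×10^-8)(11.4)/(8.659e-07) = 0.212 Ω
V = IR = 3.87 × 0.212 = 0.820 V

0.820 V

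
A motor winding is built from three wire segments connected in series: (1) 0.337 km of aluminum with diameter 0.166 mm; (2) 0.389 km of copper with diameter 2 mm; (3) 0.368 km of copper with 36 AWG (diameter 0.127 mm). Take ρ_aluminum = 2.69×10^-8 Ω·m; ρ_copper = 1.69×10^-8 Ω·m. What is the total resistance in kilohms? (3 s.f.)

0.912 kΩ

Seg 1: A = π(d/2)² = π(8.3000e-05 m)² = 2.164e-08 m²
R_1 = (2.69×10^-8)(337)/(2.164e-08) = 418.9 Ω
Seg 2: A = π(d/2)² = π(1.0000e-03 m)² = 3.142e-06 m²
R_2 = (1.69×10^-8)(389)/(3.142e-06) = 2.093 Ω
Seg 3: A = π(0.127/2 mm)² = π(6.3500e-05 m)² = 1.267e-08 m²
R_3 = (1.69×10^-8)(368)/(1.267e-08) = 490.9 Ω
R_total = R_1 + R_2 + R_3 = 0.912 kΩ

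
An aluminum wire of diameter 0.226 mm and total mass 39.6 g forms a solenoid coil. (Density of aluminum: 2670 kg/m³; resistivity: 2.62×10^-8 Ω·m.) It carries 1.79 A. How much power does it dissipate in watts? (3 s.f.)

A = π(d/2)² = π(1.1300e-04 m)² = 4.0115e-08 m²
L = m/(density·A) = 0.0396/(2670×4.0115e-08) = 369.7 m
R = ρL/A = (2.62×10^-8)(369.7)/(4.0115e-08) = 241.5 Ω
P = I²R = (1.79)² × 241.5 = 774 W

774 W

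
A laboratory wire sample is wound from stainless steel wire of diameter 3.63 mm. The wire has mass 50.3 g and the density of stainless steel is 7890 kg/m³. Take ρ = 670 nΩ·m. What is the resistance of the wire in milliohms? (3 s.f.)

ρ = 670 nΩ·m = 6.70×10^-7 Ω·m
A = π(d/2)² = π(1.8150e-03 m)² = 1.0349e-05 m²
L = m/(density·A) = 0.0503/(7890×1.0349e-05) = 0.616 m
R = ρL/A = (6.70×10^-7)(0.616)/(1.0349e-05) = 39.9 mΩ

39.9 mΩ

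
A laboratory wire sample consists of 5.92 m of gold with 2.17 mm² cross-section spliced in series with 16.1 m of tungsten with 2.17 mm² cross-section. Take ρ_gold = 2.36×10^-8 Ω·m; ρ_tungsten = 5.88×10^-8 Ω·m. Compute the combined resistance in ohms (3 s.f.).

Segment 1: A = 2.17 mm² = 2.170e-06 m²
R₁ = ρL/A = (2.36×10^-8)(5.92)/(2.170e-06) = 0.06438 Ω
R₂ = (5.88×10^-8)(16.1)/(2.170e-06) = 0.4363 Ω
R = R₁ + R₂ = 0.501 Ω

0.501 Ω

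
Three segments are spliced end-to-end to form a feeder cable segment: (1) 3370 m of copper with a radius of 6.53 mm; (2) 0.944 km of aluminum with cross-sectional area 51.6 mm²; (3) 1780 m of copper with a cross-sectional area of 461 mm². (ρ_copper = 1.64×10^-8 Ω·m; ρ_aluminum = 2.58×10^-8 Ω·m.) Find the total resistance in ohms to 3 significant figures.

0.948 Ω

Seg 1: A = πr² = π(6.5300e-03 m)² = 1.340e-04 m²
R_1 = (1.64×10^-8)(3370)/(1.340e-04) = 0.4126 Ω
Seg 2: A = 51.6 mm² = 5.160e-05 m²
R_2 = (2.58×10^-8)(944)/(5.160e-05) = 0.472 Ω
Seg 3: A = 461 mm² = 4.610e-04 m²
R_3 = (1.64×10^-8)(1780)/(4.610e-04) = 0.06332 Ω
R_total = R_1 + R_2 + R_3 = 0.948 Ω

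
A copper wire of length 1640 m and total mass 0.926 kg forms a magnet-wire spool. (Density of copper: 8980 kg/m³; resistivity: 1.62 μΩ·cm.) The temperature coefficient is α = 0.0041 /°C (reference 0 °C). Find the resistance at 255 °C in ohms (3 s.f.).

864 Ω

ρ = 1.62 μΩ·cm = 1.62×10^-8 Ω·m
A = m/(density·L) = 0.926/(8980×1640) = 6.2877e-08 m²
R = ρL/A = (1.62×10^-8)(1640)/(6.2877e-08) = 422.5 Ω
R(255 °C) = 422.5 × (1 + 0.0041×255) = 864 Ω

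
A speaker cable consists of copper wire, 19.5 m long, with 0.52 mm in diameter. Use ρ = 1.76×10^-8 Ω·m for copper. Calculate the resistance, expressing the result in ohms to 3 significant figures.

1.62 Ω

A = π(d/2)² = π(2.6000e-04 m)² = 2.124e-07 m²
R = ρL/A = (1.76×10^-8)(19.5 m)/(2.124e-07 m²) = 1.62 Ω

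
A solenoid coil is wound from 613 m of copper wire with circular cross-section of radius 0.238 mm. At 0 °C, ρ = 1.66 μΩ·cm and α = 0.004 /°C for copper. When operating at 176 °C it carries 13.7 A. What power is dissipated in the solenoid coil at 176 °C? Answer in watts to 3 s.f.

ρ = 1.66 μΩ·cm = 1.66×10^-8 Ω·m
A = πr² = π(2.3800e-04 m)² = 1.780e-07 m²
R₍0₎ = ρL/A = (1.66×10^-8)(613)/(1.780e-07) = 57.18 Ω
R₍176₎ = R₍0₎(1 + αΔT) = 57.18 × (1 + 0.004×176) = 97.44 Ω
P = I²R = (13.7)² × 97.44 = 18300 W

18300 W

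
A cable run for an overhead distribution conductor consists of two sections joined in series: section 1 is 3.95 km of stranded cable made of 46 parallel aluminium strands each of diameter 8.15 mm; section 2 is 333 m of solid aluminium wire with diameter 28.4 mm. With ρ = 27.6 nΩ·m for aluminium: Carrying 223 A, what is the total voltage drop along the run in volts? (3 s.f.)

ρ = 27.6 nΩ·m = 2.76×10^-8 Ω·m
Section 1: A_strand = π(4.0750e-03)² = 5.217e-05 m²; R₁ = ρL/(N·A_s) = (2.76×10^-8)(3950)/(46×5.217e-05) = 0.04543 Ω
Section 2: A = π(d/2)² = π(1.4200e-02 m)² = 6.335e-04 m²
R₂ = (2.76×10^-8)(333)/(6.335e-04) = 0.01451 Ω
R = R₁ + R₂ = 0.05994 Ω
V = IR = 223 × 0.05994 = 13.4 V

13.4 V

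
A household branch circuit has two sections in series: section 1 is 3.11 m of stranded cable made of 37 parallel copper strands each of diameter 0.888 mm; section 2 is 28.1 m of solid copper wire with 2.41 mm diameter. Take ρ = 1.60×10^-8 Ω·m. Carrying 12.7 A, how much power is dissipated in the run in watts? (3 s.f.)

Section 1: A_strand = π(4.4400e-04)² = 6.193e-07 m²; R₁ = ρL/(N·A_s) = (1.60×10^-8)(3.11)/(37×6.193e-07) = 0.002172 Ω
Section 2: A = π(d/2)² = π(1.2050e-03 m)² = 4.562e-06 m²
R₂ = (1.60×10^-8)(28.1)/(4.562e-06) = 0.09856 Ω
R = R₁ + R₂ = 0.1007 Ω
P = I²R = (12.7)² × 0.1007 = 16.2 W

16.2 W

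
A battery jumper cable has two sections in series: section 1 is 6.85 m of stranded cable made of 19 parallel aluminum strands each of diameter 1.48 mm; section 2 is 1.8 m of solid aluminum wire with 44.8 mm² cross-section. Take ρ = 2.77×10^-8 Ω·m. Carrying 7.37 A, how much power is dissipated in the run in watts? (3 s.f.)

Section 1: A_strand = π(7.4000e-04)² = 1.720e-06 m²; R₁ = ρL/(N·A_s) = (2.77×10^-8)(6.85)/(19×1.720e-06) = 0.005805 Ω
Section 2: A = 44.8 mm² = 4.480e-05 m²
R₂ = (2.77×10^-8)(1.8)/(4.480e-05) = 0.001113 Ω
R = R₁ + R₂ = 0.006918 Ω
P = I²R = (7.37)² × 0.006918 = 0.376 W

0.376 W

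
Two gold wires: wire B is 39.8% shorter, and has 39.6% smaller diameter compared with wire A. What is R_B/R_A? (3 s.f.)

1.65

R ∝ L/d², so R_B/R_A = (1 − 39.8/100) × (1 − 39.6/100)⁻²
= 0.602 × 2.741 = 1.65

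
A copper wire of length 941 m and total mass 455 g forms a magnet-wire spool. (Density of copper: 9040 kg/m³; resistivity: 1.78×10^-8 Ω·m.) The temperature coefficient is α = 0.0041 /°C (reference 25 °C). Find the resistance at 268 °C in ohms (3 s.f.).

625 Ω

A = m/(density·L) = 0.455/(9040×941) = 5.3488e-08 m²
R = ρL/A = (1.78×10^-8)(941)/(5.3488e-08) = 313.2 Ω
R(268 °C) = 313.2 × (1 + 0.0041×243) = 625 Ω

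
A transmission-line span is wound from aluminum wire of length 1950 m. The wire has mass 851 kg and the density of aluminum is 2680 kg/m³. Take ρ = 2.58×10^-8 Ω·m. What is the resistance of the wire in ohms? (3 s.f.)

0.309 Ω

A = m/(density·L) = 851/(2680×1950) = 1.6284e-04 m²
R = ρL/A = (2.58×10^-8)(1950)/(1.6284e-04) = 0.309 Ω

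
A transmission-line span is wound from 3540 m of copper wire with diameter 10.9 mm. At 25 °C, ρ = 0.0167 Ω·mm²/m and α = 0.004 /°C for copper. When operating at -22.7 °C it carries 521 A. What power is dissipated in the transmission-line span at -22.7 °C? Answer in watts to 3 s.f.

ρ = 0.0167 Ω·mm²/m = 1.67×10^-8 Ω·m
A = π(d/2)² = π(5.4500e-03 m)² = 9.331e-05 m²
R₍25₎ = ρL/A = (1.67×10^-8)(3540)/(9.331e-05) = 0.6335 Ω
R₍-22.7₎ = R₍25₎(1 + αΔT) = 0.6335 × (1 + 0.004×-47.7) = 0.5127 Ω
P = I²R = (521)² × 0.5127 = 1.39×10^5 W

1.39×10^5 W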